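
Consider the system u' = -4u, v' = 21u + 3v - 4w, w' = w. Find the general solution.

Coefficient matrix A = [[-4, 0, 0], [21, 3, -4], [0, 0, 1]].
det(A - λI) = 0 gives eigenvalues λ = -4, 1, 3.
For λ=-4: eigenvector (1,-3,0).
For λ=1: eigenvector (0,2,1).
For λ=3: eigenvector (0,1,0).
General solution: K_1e^(-4t)(1,-3,0) + K_2e^(t)(0,2,1) + K_3e^(3t)(0,1,0).

u(t) = K_1e^(-4t), v(t) = -3K_1e^(-4t) + 2K_2e^(t) + K_3e^(3t), w(t) = K_2e^(t)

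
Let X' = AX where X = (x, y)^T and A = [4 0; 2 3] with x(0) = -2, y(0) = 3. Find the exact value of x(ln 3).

-162

A = [[4,0],[2,3]]; eigenvalues λ = 3, 4.
Eigenvectors: (0,1) for λ=3, (1,2) for λ=4.
From the initial condition, c_1 = 7, c_2 = -2.
x(ln 3) = (7)(3^3)(0) + (-2)(3^4)(1) = -162.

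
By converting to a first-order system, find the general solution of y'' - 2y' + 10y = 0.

y(t) = C_1e^(t)cos(3t) + C_2e^(t)sin(3t)

Let x_1 = y, x_2 = y'. Then x_1' = x_2 and x_2' = -10x_1 + 2x_2.
A = [[0,1],[-10,2]]; det(A-λI) = λ^2 - 2λ + 10.
Eigenvalues λ = 1 ± 3i.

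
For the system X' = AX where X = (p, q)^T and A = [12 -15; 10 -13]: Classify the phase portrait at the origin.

saddle

A = [[12,-15],[10,-13]]; det(A-λI) = λ^2 + λ - 6.
λ = -3, 2: opposite signs.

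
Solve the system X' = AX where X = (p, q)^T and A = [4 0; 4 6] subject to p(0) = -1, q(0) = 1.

Coefficient matrix A = [[4, 0], [4, 6]].
Characteristic polynomial det(A - λI) = λ^2 - 10λ + 24 = 0.
Eigenvalues λ = 4, 6.
For λ=4: (A-λI) row 2 is [4, 2], so an eigenvector is (1, -2).
For λ=6: (A-λI) row 1 is [-2, 0], so an eigenvector is (0, -1).
General solution: c_1e^(4t)(1,-2) + c_2e^(6t)(0,-1).
Applying p(0)=-1, q(0)=1 gives c_1=-1, c_2=1.

p(t) = -e^(4t), q(t) = -e^(6t) + 2e^(4t)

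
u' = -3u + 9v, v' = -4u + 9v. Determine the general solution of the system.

u(t) = -3c_1e^(3t) - 3c_2te^(3t) - c_2e^(3t), v(t) = -2c_1e^(3t) - 2c_2te^(3t) - c_2e^(3t)

Coefficient matrix A = [[-3, 9], [-4, 9]].
Characteristic polynomial det(A - λI) = λ^2 - 6λ + 9 = 0.
Single eigenvalue λ = 3 with algebraic multiplicity 2.
Eigenvector v = (-3,-2); generalized eigenvector w with (A-λI)w=v is (-1,-1).
General solution: e^(3t)[c_1·v + c_2·(t·v + w)].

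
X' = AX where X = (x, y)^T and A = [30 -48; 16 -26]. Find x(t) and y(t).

x(t) = 3C_1e^(-2t) - 2C_2e^(6t), y(t) = 2C_1e^(-2t) - C_2e^(6t)

Coefficient matrix A = [[30, -48], [16, -26]].
Characteristic polynomial det(A - λI) = λ^2 - 4λ - 12 = 0.
Eigenvalues λ = -2, 6.
For λ=-2: (A-λI) row 1 is [32, -48], so an eigenvector is (3, 2).
For λ=6: (A-λI) row 1 is [24, -48], so an eigenvector is (-2, -1).
General solution: C_1e^(-2t)(3,2) + C_2e^(6t)(-2,-1).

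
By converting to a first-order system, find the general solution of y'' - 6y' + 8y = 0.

Let x_1 = y, x_2 = y'. Then x_1' = x_2 and x_2' = -8x_1 + 6x_2.
A = [[0,1],[-8,6]]; det(A-λI) = λ^2 - 6λ + 8.
Eigenvalues λ = 4, 2 with eigenvectors (1,4), (1,2).

y(t) = C_1e^(4t) + C_2e^(2t)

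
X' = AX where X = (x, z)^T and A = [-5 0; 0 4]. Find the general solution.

x(t) = -c_2e^(-5t), z(t) = c_1e^(4t)

Coefficient matrix A = [[-5, 0], [0, 4]].
Characteristic polynomial det(A - λI) = λ^2 + λ - 20 = 0.
Eigenvalues λ = 4, -5.
For λ=4: (A-λI) row 1 is [-9, 0], so an eigenvector is (0, 1).
For λ=-5: (A-λI) row 2 is [0, 9], so an eigenvector is (-1, 0).
General solution: c_1e^(4t)(0,1) + c_2e^(-5t)(-1,0).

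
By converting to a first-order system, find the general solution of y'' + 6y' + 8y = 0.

Let x_1 = y, x_2 = y'. Then x_1' = x_2 and x_2' = -8x_1 - 6x_2.
A = [[0,1],[-8,-6]]; det(A-λI) = λ^2 + 6λ + 8.
Eigenvalues λ = -2, -4 with eigenvectors (1,-2), (1,-4).

y(t) = c_1e^(-2t) + c_2e^(-4t)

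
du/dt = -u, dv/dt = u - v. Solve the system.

Coefficient matrix A = [[-1, 0], [1, -1]].
Characteristic polynomial det(A - λI) = λ^2 + 2λ + 1 = 0.
Single eigenvalue λ = -1 with algebraic multiplicity 2.
Eigenvector v = (0,1); generalized eigenvector w with (A-λI)w=v is (1,-2).
General solution: e^(-t)[K_1·v + K_2·(t·v + w)].

u(t) = K_2e^(-t), v(t) = K_1e^(-t) + K_2te^(-t) - 2K_2e^(-t)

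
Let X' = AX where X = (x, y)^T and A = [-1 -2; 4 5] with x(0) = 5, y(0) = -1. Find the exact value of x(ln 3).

A = [[-1,-2],[4,5]]; eigenvalues λ = 3, 1.
Eigenvectors: (1,-2) for λ=3, (1,-1) for λ=1.
From the initial condition, c_1 = -4, c_2 = 9.
x(ln 3) = (-4)(3^3)(1) + (9)(3^1)(1) = -81.

-81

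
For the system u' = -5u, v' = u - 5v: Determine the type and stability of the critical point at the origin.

stable improper node

A = [[-5,0],[1,-5]]; det(A-λI) = λ^2 + 10λ + 25.
repeated λ = -5 with a single eigenvector.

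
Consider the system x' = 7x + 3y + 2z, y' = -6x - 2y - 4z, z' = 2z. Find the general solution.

x(t) = 2K_1e^(2t) + K_2e^(4t) + K_3e^(t), y(t) = -4K_1e^(2t) - K_2e^(4t) - 2K_3e^(t), z(t) = K_1e^(2t)

Coefficient matrix A = [[7, 3, 2], [-6, -2, -4], [0, 0, 2]].
det(A - λI) = 0 gives eigenvalues λ = 2, 4, 1.
For λ=2: eigenvector (2,-4,1).
For λ=4: eigenvector (1,-1,0).
For λ=1: eigenvector (1,-2,0).
General solution: K_1e^(2t)(2,-4,1) + K_2e^(4t)(1,-1,0) + K_3e^(t)(1,-2,0).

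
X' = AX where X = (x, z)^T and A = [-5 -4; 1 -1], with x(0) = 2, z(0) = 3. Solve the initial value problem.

x(t) = -16te^(-3t) + 2e^(-3t), z(t) = 8te^(-3t) + 3e^(-3t)

Coefficient matrix A = [[-5, -4], [1, -1]].
Characteristic polynomial det(A - λI) = λ^2 + 6λ + 9 = 0.
Single eigenvalue λ = -3 with algebraic multiplicity 2.
Eigenvector v = (2,-1); generalized eigenvector w with (A-λI)w=v is (-1,0).
General solution: e^(-3t)[c_1·v + c_2·(t·v + w)].
Applying x(0)=2, z(0)=3 gives c_1=-3, c_2=-8.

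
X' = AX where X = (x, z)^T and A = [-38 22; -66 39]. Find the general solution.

Coefficient matrix A = [[-38, 22], [-66, 39]].
Characteristic polynomial det(A - λI) = λ^2 - λ - 30 = 0.
Eigenvalues λ = -5, 6.
For λ=-5: (A-λI) row 1 is [-33, 22], so an eigenvector is (2, 3).
For λ=6: (A-λI) row 1 is [-44, 22], so an eigenvector is (-1, -2).
General solution: C_1e^(-5t)(2,3) + C_2e^(6t)(-1,-2).

x(t) = 2C_1e^(-5t) - C_2e^(6t), z(t) = 3C_1e^(-5t) - 2C_2e^(6t)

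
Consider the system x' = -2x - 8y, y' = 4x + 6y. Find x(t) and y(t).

Coefficient matrix A = [[-2, -8], [4, 6]].
Characteristic polynomial det(A - λI) = λ^2 - 4λ + 20 = 0.
Eigenvalues λ = 2 ± 4i (complex conjugate pair).
For λ=2+4i: an eigenvector is (1,-1) - i(1,0) = (1 - i, -1).
A real fundamental pair from Re and Im of e^((2+4i)t)v: X_1 = e^(2t)(cos(4t)·(1,-1) + sin(4t)·(1,0)), X_2 = e^(2t)(sin(4t)·(1,-1) - cos(4t)·(1,0)).
General solution: c_1X_1 + c_2X_2.

x(t) = c_1e^(2t)sin(4t) + c_1e^(2t)cos(4t) + c_2e^(2t)sin(4t) - c_2e^(2t)cos(4t), y(t) = -c_1e^(2t)cos(4t) - c_2e^(2t)sin(4t)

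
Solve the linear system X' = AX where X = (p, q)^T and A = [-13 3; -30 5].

p(t) = C_1e^(-4t)cos(3t) + C_2e^(-4t)sin(3t), q(t) = -C_1e^(-4t)sin(3t) + 3C_1e^(-4t)cos(3t) + 3C_2e^(-4t)sin(3t) + C_2e^(-4t)cos(3t)

Coefficient matrix A = [[-13, 3], [-30, 5]].
Characteristic polynomial det(A - λI) = λ^2 + 8λ + 25 = 0.
Eigenvalues λ = -4 ± 3i (complex conjugate pair).
For λ=-4+3i: an eigenvector is (1,3) - i(0,-1) = (1, 3 + i).
A real fundamental pair from Re and Im of e^((-4+3i)t)v: X_1 = e^(-4t)(cos(3t)·(1,3) + sin(3t)·(0,-1)), X_2 = e^(-4t)(sin(3t)·(1,3) - cos(3t)·(0,-1)).
General solution: C_1X_1 + C_2X_2.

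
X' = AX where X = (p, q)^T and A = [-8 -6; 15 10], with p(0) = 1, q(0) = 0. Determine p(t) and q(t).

Coefficient matrix A = [[-8, -6], [15, 10]].
Characteristic polynomial det(A - λI) = λ^2 - 2λ + 10 = 0.
Eigenvalues λ = 1 ± 3i (complex conjugate pair).
For λ=1+3i: an eigenvector is (-1,2) - i(-1,1) = (-1 + i, 2 - i).
A real fundamental pair from Re and Im of e^((1+3i)t)v: X_1 = e^(t)(cos(3t)·(-1,2) + sin(3t)·(-1,1)), X_2 = e^(t)(sin(3t)·(-1,2) - cos(3t)·(-1,1)).
General solution: c_1X_1 + c_2X_2.
Applying p(0)=1, q(0)=0 gives c_1=1, c_2=2.

p(t) = -3e^(t)sin(3t) + e^(t)cos(3t), q(t) = 5e^(t)sin(3t)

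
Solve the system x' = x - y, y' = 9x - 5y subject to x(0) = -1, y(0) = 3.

Coefficient matrix A = [[1, -1], [9, -5]].
Characteristic polynomial det(A - λI) = λ^2 + 4λ + 4 = 0.
Single eigenvalue λ = -2 with algebraic multiplicity 2.
Eigenvector v = (1,3); generalized eigenvector w with (A-λI)w=v is (1,2).
General solution: e^(-2t)[c_1·v + c_2·(t·v + w)].
Applying x(0)=-1, y(0)=3 gives c_1=5, c_2=-6.

x(t) = -6te^(-2t) - e^(-2t), y(t) = -18te^(-2t) + 3e^(-2t)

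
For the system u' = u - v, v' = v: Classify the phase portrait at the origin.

unstable improper node

A = [[1,-1],[0,1]]; det(A-λI) = λ^2 - 2λ + 1.
repeated λ = 1 with a single eigenvector.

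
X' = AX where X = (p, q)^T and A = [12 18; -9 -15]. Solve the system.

p(t) = -2c_1e^(3t) + c_2e^(-6t), q(t) = c_1e^(3t) - c_2e^(-6t)

Coefficient matrix A = [[12, 18], [-9, -15]].
Characteristic polynomial det(A - λI) = λ^2 + 3λ - 18 = 0.
Eigenvalues λ = 3, -6.
For λ=3: (A-λI) row 1 is [9, 18], so an eigenvector is (-2, 1).
For λ=-6: (A-λI) row 1 is [18, 18], so an eigenvector is (1, -1).
General solution: c_1e^(3t)(-2,1) + c_2e^(-6t)(1,-1).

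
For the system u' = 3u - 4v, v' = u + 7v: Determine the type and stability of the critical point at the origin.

unstable improper node

A = [[3,-4],[1,7]]; det(A-λI) = λ^2 - 10λ + 25.
repeated λ = 5 with a single eigenvector.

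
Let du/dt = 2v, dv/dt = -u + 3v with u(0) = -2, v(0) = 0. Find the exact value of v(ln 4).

24

A = [[0,2],[-1,3]]; eigenvalues λ = 1, 2.
Eigenvectors: (2,1) for λ=1, (-1,-1) for λ=2.
From the initial condition, c_1 = -2, c_2 = -2.
v(ln 4) = (-2)(4^1)(1) + (-2)(4^2)(-1) = 24.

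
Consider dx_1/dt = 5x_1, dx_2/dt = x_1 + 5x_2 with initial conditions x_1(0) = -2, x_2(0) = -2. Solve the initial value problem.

x_1(t) = -2e^(5t), x_2(t) = -2te^(5t) - 2e^(5t)

Coefficient matrix A = [[5, 0], [1, 5]].
Characteristic polynomial det(A - λI) = λ^2 - 10λ + 25 = 0.
Single eigenvalue λ = 5 with algebraic multiplicity 2.
Eigenvector v = (0,1); generalized eigenvector w with (A-λI)w=v is (1,-3).
General solution: e^(5t)[C_1·v + C_2·(t·v + w)].
Applying x_1(0)=-2, x_2(0)=-2 gives C_1=-8, C_2=-2.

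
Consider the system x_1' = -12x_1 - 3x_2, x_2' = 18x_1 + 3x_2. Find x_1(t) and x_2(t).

Coefficient matrix A = [[-12, -3], [18, 3]].
Characteristic polynomial det(A - λI) = λ^2 + 9λ + 18 = 0.
Eigenvalues λ = -3, -6.
For λ=-3: (A-λI) row 1 is [-9, -3], so an eigenvector is (-1, 3).
For λ=-6: (A-λI) row 1 is [-6, -3], so an eigenvector is (1, -2).
General solution: K_1e^(-3t)(-1,3) + K_2e^(-6t)(1,-2).

x_1(t) = -K_1e^(-3t) + K_2e^(-6t), x_2(t) = 3K_1e^(-3t) - 2K_2e^(-6t)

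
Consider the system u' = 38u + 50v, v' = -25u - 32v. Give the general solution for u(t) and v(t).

u(t) = -K_1e^(3t)sin(5t) - 3K_1e^(3t)cos(5t) - 3K_2e^(3t)sin(5t) + K_2e^(3t)cos(5t), v(t) = K_1e^(3t)sin(5t) + 2K_1e^(3t)cos(5t) + 2K_2e^(3t)sin(5t) - K_2e^(3t)cos(5t)

Coefficient matrix A = [[38, 50], [-25, -32]].
Characteristic polynomial det(A - λI) = λ^2 - 6λ + 34 = 0.
Eigenvalues λ = 3 ± 5i (complex conjugate pair).
For λ=3+5i: an eigenvector is (-3,2) - i(-1,1) = (-3 + i, 2 - i).
A real fundamental pair from Re and Im of e^((3+5i)t)v: X_1 = e^(3t)(cos(5t)·(-3,2) + sin(5t)·(-1,1)), X_2 = e^(3t)(sin(5t)·(-3,2) - cos(5t)·(-1,1)).
General solution: K_1X_1 + K_2X_2.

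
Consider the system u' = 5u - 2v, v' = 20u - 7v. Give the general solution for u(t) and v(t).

u(t) = -C_1e^(-t)cos(2t) - C_2e^(-t)sin(2t), v(t) = -C_1e^(-t)sin(2t) - 3C_1e^(-t)cos(2t) - 3C_2e^(-t)sin(2t) + C_2e^(-t)cos(2t)

Coefficient matrix A = [[5, -2], [20, -7]].
Characteristic polynomial det(A - λI) = λ^2 + 2λ + 5 = 0.
Eigenvalues λ = -1 ± 2i (complex conjugate pair).
For λ=-1+2i: an eigenvector is (-1,-3) - i(0,-1) = (-1, -3 + i).
A real fundamental pair from Re and Im of e^((-1+2i)t)v: X_1 = e^(-t)(cos(2t)·(-1,-3) + sin(2t)·(0,-1)), X_2 = e^(-t)(sin(2t)·(-1,-3) - cos(2t)·(0,-1)).
General solution: C_1X_1 + C_2X_2.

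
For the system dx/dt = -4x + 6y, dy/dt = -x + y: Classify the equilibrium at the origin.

stable node

A = [[-4,6],[-1,1]]; det(A-λI) = λ^2 + 3λ + 2.
λ = -1, -2: both negative.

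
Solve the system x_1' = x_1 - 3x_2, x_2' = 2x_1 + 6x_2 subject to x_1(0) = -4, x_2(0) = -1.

Coefficient matrix A = [[1, -3], [2, 6]].
Characteristic polynomial det(A - λI) = λ^2 - 7λ + 12 = 0.
Eigenvalues λ = 4, 3.
For λ=4: (A-λI) row 1 is [-3, -3], so an eigenvector is (1, -1).
For λ=3: (A-λI) row 1 is [-2, -3], so an eigenvector is (3, -2).
General solution: C_1e^(4t)(1,-1) + C_2e^(3t)(3,-2).
Applying x_1(0)=-4, x_2(0)=-1 gives C_1=11, C_2=-5.

x_1(t) = 11e^(4t) - 15e^(3t), x_2(t) = -11e^(4t) + 10e^(3t)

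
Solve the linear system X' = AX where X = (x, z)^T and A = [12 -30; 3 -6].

x(t) = K_1e^(3t)sin(3t) - 3K_1e^(3t)cos(3t) - 3K_2e^(3t)sin(3t) - K_2e^(3t)cos(3t), z(t) = -K_1e^(3t)cos(3t) - K_2e^(3t)sin(3t)

Coefficient matrix A = [[12, -30], [3, -6]].
Characteristic polynomial det(A - λI) = λ^2 - 6λ + 18 = 0.
Eigenvalues λ = 3 ± 3i (complex conjugate pair).
For λ=3+3i: an eigenvector is (-3,-1) - i(1,0) = (-3 - i, -1).
A real fundamental pair from Re and Im of e^((3+3i)t)v: X_1 = e^(3t)(cos(3t)·(-3,-1) + sin(3t)·(1,0)), X_2 = e^(3t)(sin(3t)·(-3,-1) - cos(3t)·(1,0)).
General solution: K_1X_1 + K_2X_2.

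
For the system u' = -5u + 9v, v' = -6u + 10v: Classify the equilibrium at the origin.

unstable node

A = [[-5,9],[-6,10]]; det(A-λI) = λ^2 - 5λ + 4.
λ = 1, 4: both positive.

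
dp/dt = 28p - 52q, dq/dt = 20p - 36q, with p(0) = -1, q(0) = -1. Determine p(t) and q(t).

Coefficient matrix A = [[28, -52], [20, -36]].
Characteristic polynomial det(A - λI) = λ^2 + 8λ + 32 = 0.
Eigenvalues λ = -4 ± 4i (complex conjugate pair).
For λ=-4+4i: an eigenvector is (-2,-1) - i(-3,-2) = (-2 + 3i, -1 + 2i).
A real fundamental pair from Re and Im of e^((-4+4i)t)v: X_1 = e^(-4t)(cos(4t)·(-2,-1) + sin(4t)·(-3,-2)), X_2 = e^(-4t)(sin(4t)·(-2,-1) - cos(4t)·(-3,-2)).
General solution: K_1X_1 + K_2X_2.
Applying p(0)=-1, q(0)=-1 gives K_1=-1, K_2=-1.

p(t) = 5e^(-4t)sin(4t) - e^(-4t)cos(4t), q(t) = 3e^(-4t)sin(4t) - e^(-4t)cos(4t)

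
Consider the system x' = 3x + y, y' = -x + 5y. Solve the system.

x(t) = C_1e^(4t) + C_2te^(4t) - 2C_2e^(4t), y(t) = C_1e^(4t) + C_2te^(4t) - C_2e^(4t)

Coefficient matrix A = [[3, 1], [-1, 5]].
Characteristic polynomial det(A - λI) = λ^2 - 8λ + 16 = 0.
Single eigenvalue λ = 4 with algebraic multiplicity 2.
Eigenvector v = (1,1); generalized eigenvector w with (A-λI)w=v is (-2,-1).
General solution: e^(4t)[C_1·v + C_2·(t·v + w)].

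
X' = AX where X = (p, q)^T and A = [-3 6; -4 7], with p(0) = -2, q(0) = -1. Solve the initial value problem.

p(t) = e^(3t) - 3e^(t), q(t) = e^(3t) - 2e^(t)

Coefficient matrix A = [[-3, 6], [-4, 7]].
Characteristic polynomial det(A - λI) = λ^2 - 4λ + 3 = 0.
Eigenvalues λ = 1, 3.
For λ=1: (A-λI) row 1 is [-4, 6], so an eigenvector is (3, 2).
For λ=3: (A-λI) row 1 is [-6, 6], so an eigenvector is (-1, -1).
General solution: K_1e^(t)(3,2) + K_2e^(3t)(-1,-1).
Applying p(0)=-2, q(0)=-1 gives K_1=-1, K_2=-1.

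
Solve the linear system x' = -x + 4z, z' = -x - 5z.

Coefficient matrix A = [[-1, 4], [-1, -5]].
Characteristic polynomial det(A - λI) = λ^2 + 6λ + 9 = 0.
Single eigenvalue λ = -3 with algebraic multiplicity 2.
Eigenvector v = (-2,1); generalized eigenvector w with (A-λI)w=v is (1,-1).
General solution: e^(-3t)[C_1·v + C_2·(t·v + w)].

x(t) = -2C_1e^(-3t) - 2C_2te^(-3t) + C_2e^(-3t), z(t) = C_1e^(-3t) + C_2te^(-3t) - C_2e^(-3t)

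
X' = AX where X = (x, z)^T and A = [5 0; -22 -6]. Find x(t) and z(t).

Coefficient matrix A = [[5, 0], [-22, -6]].
Characteristic polynomial det(A - λI) = λ^2 + λ - 30 = 0.
Eigenvalues λ = -6, 5.
For λ=-6: (A-λI) row 1 is [11, 0], so an eigenvector is (0, 1).
For λ=5: (A-λI) row 2 is [-22, -11], so an eigenvector is (-1, 2).
General solution: K_1e^(-6t)(0,1) + K_2e^(5t)(-1,2).

x(t) = -K_2e^(5t), z(t) = K_1e^(-6t) + 2K_2e^(5t)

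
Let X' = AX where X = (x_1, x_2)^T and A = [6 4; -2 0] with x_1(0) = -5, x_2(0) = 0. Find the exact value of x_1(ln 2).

-140

A = [[6,4],[-2,0]]; eigenvalues λ = 2, 4.
Eigenvectors: (-1,1) for λ=2, (2,-1) for λ=4.
From the initial condition, c_1 = -5, c_2 = -5.
x_1(ln 2) = (-5)(2^2)(-1) + (-5)(2^4)(2) = -140.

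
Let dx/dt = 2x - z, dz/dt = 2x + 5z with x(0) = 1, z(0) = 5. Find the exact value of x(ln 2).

-40

A = [[2,-1],[2,5]]; eigenvalues λ = 3, 4.
Eigenvectors: (1,-1) for λ=3, (1,-2) for λ=4.
From the initial condition, c_1 = 7, c_2 = -6.
x(ln 2) = (7)(2^3)(1) + (-6)(2^4)(1) = -40.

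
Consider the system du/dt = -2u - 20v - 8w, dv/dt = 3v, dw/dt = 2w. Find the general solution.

Coefficient matrix A = [[-2, -20, -8], [0, 3, 0], [0, 0, 2]].
det(A - λI) = 0 gives eigenvalues λ = -2, 3, 2.
For λ=-2: eigenvector (1,0,0).
For λ=3: eigenvector (-4,1,0).
For λ=2: eigenvector (-2,0,1).
General solution: C_1e^(-2t)(1,0,0) + C_2e^(3t)(-4,1,0) + C_3e^(2t)(-2,0,1).

u(t) = C_1e^(-2t) - 4C_2e^(3t) - 2C_3e^(2t), v(t) = C_2e^(3t), w(t) = C_3e^(2t)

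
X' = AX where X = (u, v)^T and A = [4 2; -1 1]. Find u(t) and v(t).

Coefficient matrix A = [[4, 2], [-1, 1]].
Characteristic polynomial det(A - λI) = λ^2 - 5λ + 6 = 0.
Eigenvalues λ = 3, 2.
For λ=3: (A-λI) row 1 is [1, 2], so an eigenvector is (2, -1).
For λ=2: (A-λI) row 1 is [2, 2], so an eigenvector is (-1, 1).
General solution: C_1e^(3t)(2,-1) + C_2e^(2t)(-1,1).

u(t) = 2C_1e^(3t) - C_2e^(2t), v(t) = -C_1e^(3t) + C_2e^(2t)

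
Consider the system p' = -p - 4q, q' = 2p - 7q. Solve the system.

p(t) = -K_1e^(-5t) + 2K_2e^(-3t), q(t) = -K_1e^(-5t) + K_2e^(-3t)

Coefficient matrix A = [[-1, -4], [2, -7]].
Characteristic polynomial det(A - λI) = λ^2 + 8λ + 15 = 0.
Eigenvalues λ = -5, -3.
For λ=-5: (A-λI) row 1 is [4, -4], so an eigenvector is (-1, -1).
For λ=-3: (A-λI) row 1 is [2, -4], so an eigenvector is (2, 1).
General solution: K_1e^(-5t)(-1,-1) + K_2e^(-3t)(2,1).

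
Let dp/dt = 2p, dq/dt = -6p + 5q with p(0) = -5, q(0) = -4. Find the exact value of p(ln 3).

-45

A = [[2,0],[-6,5]]; eigenvalues λ = 5, 2.
Eigenvectors: (0,1) for λ=5, (-1,-2) for λ=2.
From the initial condition, c_1 = 6, c_2 = 5.
p(ln 3) = (6)(3^5)(0) + (5)(3^2)(-1) = -45.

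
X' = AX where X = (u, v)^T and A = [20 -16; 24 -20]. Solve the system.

u(t) = -2C_1e^(-4t) - C_2e^(4t), v(t) = -3C_1e^(-4t) - C_2e^(4t)

Coefficient matrix A = [[20, -16], [24, -20]].
Characteristic polynomial det(A - λI) = λ^2 - 16 = 0.
Eigenvalues λ = -4, 4.
For λ=-4: (A-λI) row 1 is [24, -16], so an eigenvector is (-2, -3).
For λ=4: (A-λI) row 1 is [16, -16], so an eigenvector is (-1, -1).
General solution: C_1e^(-4t)(-2,-3) + C_2e^(4t)(-1,-1).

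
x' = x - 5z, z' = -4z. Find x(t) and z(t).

x(t) = c_1e^(t) - c_2e^(-4t), z(t) = -c_2e^(-4t)

Coefficient matrix A = [[1, -5], [0, -4]].
Characteristic polynomial det(A - λI) = λ^2 + 3λ - 4 = 0.
Eigenvalues λ = 1, -4.
For λ=1: (A-λI) row 1 is [0, -5], so an eigenvector is (1, 0).
For λ=-4: (A-λI) row 1 is [5, -5], so an eigenvector is (-1, -1).
General solution: c_1e^(t)(1,0) + c_2e^(-4t)(-1,-1).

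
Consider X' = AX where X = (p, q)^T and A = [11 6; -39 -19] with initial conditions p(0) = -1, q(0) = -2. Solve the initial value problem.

p(t) = -9e^(-4t)sin(3t) - e^(-4t)cos(3t), q(t) = 23e^(-4t)sin(3t) - 2e^(-4t)cos(3t)

Coefficient matrix A = [[11, 6], [-39, -19]].
Characteristic polynomial det(A - λI) = λ^2 + 8λ + 25 = 0.
Eigenvalues λ = -4 ± 3i (complex conjugate pair).
For λ=-4+3i: an eigenvector is (1,-2) - i(1,-3) = (1 - i, -2 + 3i).
A real fundamental pair from Re and Im of e^((-4+3i)t)v: X_1 = e^(-4t)(cos(3t)·(1,-2) + sin(3t)·(1,-3)), X_2 = e^(-4t)(sin(3t)·(1,-2) - cos(3t)·(1,-3)).
General solution: K_1X_1 + K_2X_2.
Applying p(0)=-1, q(0)=-2 gives K_1=-5, K_2=-4.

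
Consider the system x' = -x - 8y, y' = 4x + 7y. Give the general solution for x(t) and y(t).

x(t) = -K_1e^(3t)sin(4t) - K_1e^(3t)cos(4t) - K_2e^(3t)sin(4t) + K_2e^(3t)cos(4t), y(t) = K_1e^(3t)cos(4t) + K_2e^(3t)sin(4t)

Coefficient matrix A = [[-1, -8], [4, 7]].
Characteristic polynomial det(A - λI) = λ^2 - 6λ + 25 = 0.
Eigenvalues λ = 3 ± 4i (complex conjugate pair).
For λ=3+4i: an eigenvector is (-1,1) - i(-1,0) = (-1 + i, 1).
A real fundamental pair from Re and Im of e^((3+4i)t)v: X_1 = e^(3t)(cos(4t)·(-1,1) + sin(4t)·(-1,0)), X_2 = e^(3t)(sin(4t)·(-1,1) - cos(4t)·(-1,0)).
General solution: K_1X_1 + K_2X_2.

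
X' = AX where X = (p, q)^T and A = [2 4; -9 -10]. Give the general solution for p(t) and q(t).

Coefficient matrix A = [[2, 4], [-9, -10]].
Characteristic polynomial det(A - λI) = λ^2 + 8λ + 16 = 0.
Single eigenvalue λ = -4 with algebraic multiplicity 2.
Eigenvector v = (-2,3); generalized eigenvector w with (A-λI)w=v is (-1,1).
General solution: e^(-4t)[C_1·v + C_2·(t·v + w)].

p(t) = -2C_1e^(-4t) - 2C_2te^(-4t) - C_2e^(-4t), q(t) = 3C_1e^(-4t) + 3C_2te^(-4t) + C_2e^(-4t)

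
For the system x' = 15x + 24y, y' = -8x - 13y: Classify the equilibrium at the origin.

A = [[15,24],[-8,-13]]; det(A-λI) = λ^2 - 2λ - 3.
λ = 3, -1: opposite signs.

saddle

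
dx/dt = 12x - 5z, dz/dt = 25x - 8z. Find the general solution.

x(t) = -C_1e^(2t)cos(5t) - C_2e^(2t)sin(5t), z(t) = -C_1e^(2t)sin(5t) - 2C_1e^(2t)cos(5t) - 2C_2e^(2t)sin(5t) + C_2e^(2t)cos(5t)

Coefficient matrix A = [[12, -5], [25, -8]].
Characteristic polynomial det(A - λI) = λ^2 - 4λ + 29 = 0.
Eigenvalues λ = 2 ± 5i (complex conjugate pair).
For λ=2+5i: an eigenvector is (-1,-2) - i(0,-1) = (-1, -2 + i).
A real fundamental pair from Re and Im of e^((2+5i)t)v: X_1 = e^(2t)(cos(5t)·(-1,-2) + sin(5t)·(0,-1)), X_2 = e^(2t)(sin(5t)·(-1,-2) - cos(5t)·(0,-1)).
General solution: C_1X_1 + C_2X_2.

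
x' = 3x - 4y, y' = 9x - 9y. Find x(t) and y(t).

x(t) = -2C_1e^(-3t) - 2C_2te^(-3t) - C_2e^(-3t), y(t) = -3C_1e^(-3t) - 3C_2te^(-3t) - C_2e^(-3t)

Coefficient matrix A = [[3, -4], [9, -9]].
Characteristic polynomial det(A - λI) = λ^2 + 6λ + 9 = 0.
Single eigenvalue λ = -3 with algebraic multiplicity 2.
Eigenvector v = (-2,-3); generalized eigenvector w with (A-λI)w=v is (-1,-1).
General solution: e^(-3t)[C_1·v + C_2·(t·v + w)].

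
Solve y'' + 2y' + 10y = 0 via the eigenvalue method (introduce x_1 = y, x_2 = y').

Let x_1 = y, x_2 = y'. Then x_1' = x_2 and x_2' = -10x_1 - 2x_2.
A = [[0,1],[-10,-2]]; det(A-λI) = λ^2 + 2λ + 10.
Eigenvalues λ = -1 ± 3i.

y(t) = C_1e^(-t)cos(3t) + C_2e^(-t)sin(3t)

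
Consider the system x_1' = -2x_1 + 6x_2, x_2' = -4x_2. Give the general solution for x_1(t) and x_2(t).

Coefficient matrix A = [[-2, 6], [0, -4]].
Characteristic polynomial det(A - λI) = λ^2 + 6λ + 8 = 0.
Eigenvalues λ = -2, -4.
For λ=-2: (A-λI) row 1 is [0, 6], so an eigenvector is (-1, 0).
For λ=-4: (A-λI) row 1 is [2, 6], so an eigenvector is (-3, 1).
General solution: C_1e^(-2t)(-1,0) + C_2e^(-4t)(-3,1).

x_1(t) = -C_1e^(-2t) - 3C_2e^(-4t), x_2(t) = C_2e^(-4t)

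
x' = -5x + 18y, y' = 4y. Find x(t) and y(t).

x(t) = 2C_1e^(4t) + C_2e^(-5t), y(t) = C_1e^(4t)

Coefficient matrix A = [[-5, 18], [0, 4]].
Characteristic polynomial det(A - λI) = λ^2 + λ - 20 = 0.
Eigenvalues λ = 4, -5.
For λ=4: (A-λI) row 1 is [-9, 18], so an eigenvector is (2, 1).
For λ=-5: (A-λI) row 1 is [0, 18], so an eigenvector is (1, 0).
General solution: C_1e^(4t)(2,1) + C_2e^(-5t)(1,0).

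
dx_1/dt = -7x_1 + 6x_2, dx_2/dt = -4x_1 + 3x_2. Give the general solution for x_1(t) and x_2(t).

Coefficient matrix A = [[-7, 6], [-4, 3]].
Characteristic polynomial det(A - λI) = λ^2 + 4λ + 3 = 0.
Eigenvalues λ = -1, -3.
For λ=-1: (A-λI) row 1 is [-6, 6], so an eigenvector is (-1, -1).
For λ=-3: (A-λI) row 1 is [-4, 6], so an eigenvector is (-3, -2).
General solution: K_1e^(-t)(-1,-1) + K_2e^(-3t)(-3,-2).

x_1(t) = -K_1e^(-t) - 3K_2e^(-3t), x_2(t) = -K_1e^(-t) - 2K_2e^(-3t)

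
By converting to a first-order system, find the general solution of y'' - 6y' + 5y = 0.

y(t) = C_1e^(5t) + C_2e^(t)

Let x_1 = y, x_2 = y'. Then x_1' = x_2 and x_2' = -5x_1 + 6x_2.
A = [[0,1],[-5,6]]; det(A-λI) = λ^2 - 6λ + 5.
Eigenvalues λ = 5, 1 with eigenvectors (1,5), (1,1).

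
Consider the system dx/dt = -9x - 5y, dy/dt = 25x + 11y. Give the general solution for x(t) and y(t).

x(t) = -c_1e^(t)cos(5t) - c_2e^(t)sin(5t), y(t) = -c_1e^(t)sin(5t) + 2c_1e^(t)cos(5t) + 2c_2e^(t)sin(5t) + c_2e^(t)cos(5t)

Coefficient matrix A = [[-9, -5], [25, 11]].
Characteristic polynomial det(A - λI) = λ^2 - 2λ + 26 = 0.
Eigenvalues λ = 1 ± 5i (complex conjugate pair).
For λ=1+5i: an eigenvector is (-1,2) - i(0,-1) = (-1, 2 + i).
A real fundamental pair from Re and Im of e^((1+5i)t)v: X_1 = e^(t)(cos(5t)·(-1,2) + sin(5t)·(0,-1)), X_2 = e^(t)(sin(5t)·(-1,2) - cos(5t)·(0,-1)).
General solution: c_1X_1 + c_2X_2.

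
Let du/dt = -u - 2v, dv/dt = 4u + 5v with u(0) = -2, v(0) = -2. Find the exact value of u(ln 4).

A = [[-1,-2],[4,5]]; eigenvalues λ = 3, 1.
Eigenvectors: (1,-2) for λ=3, (-1,1) for λ=1.
From the initial condition, c_1 = 4, c_2 = 6.
u(ln 4) = (4)(4^3)(1) + (6)(4^1)(-1) = 232.

232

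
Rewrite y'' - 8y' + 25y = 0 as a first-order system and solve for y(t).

Let x_1 = y, x_2 = y'. Then x_1' = x_2 and x_2' = -25x_1 + 8x_2.
A = [[0,1],[-25,8]]; det(A-λI) = λ^2 - 8λ + 25.
Eigenvalues λ = 4 ± 3i.

y(t) = K_1e^(4t)cos(3t) + K_2e^(4t)sin(3t)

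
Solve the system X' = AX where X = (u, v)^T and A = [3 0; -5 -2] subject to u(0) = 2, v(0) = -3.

Coefficient matrix A = [[3, 0], [-5, -2]].
Characteristic polynomial det(A - λI) = λ^2 - λ - 6 = 0.
Eigenvalues λ = 3, -2.
For λ=3: (A-λI) row 2 is [-5, -5], so an eigenvector is (1, -1).
For λ=-2: (A-λI) row 1 is [5, 0], so an eigenvector is (0, 1).
General solution: C_1e^(3t)(1,-1) + C_2e^(-2t)(0,1).
Applying u(0)=2, v(0)=-3 gives C_1=2, C_2=-1.

u(t) = 2e^(3t), v(t) = -2e^(3t) - e^(-2t)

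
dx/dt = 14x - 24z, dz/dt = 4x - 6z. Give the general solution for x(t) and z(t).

x(t) = -3c_1e^(6t) + 2c_2e^(2t), z(t) = -c_1e^(6t) + c_2e^(2t)

Coefficient matrix A = [[14, -24], [4, -6]].
Characteristic polynomial det(A - λI) = λ^2 - 8λ + 12 = 0.
Eigenvalues λ = 6, 2.
For λ=6: (A-λI) row 1 is [8, -24], so an eigenvector is (-3, -1).
For λ=2: (A-λI) row 1 is [12, -24], so an eigenvector is (2, 1).
General solution: c_1e^(6t)(-3,-1) + c_2e^(2t)(2,1).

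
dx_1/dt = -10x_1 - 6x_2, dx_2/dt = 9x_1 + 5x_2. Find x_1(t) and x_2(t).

x_1(t) = 2c_1e^(-t) + c_2e^(-4t), x_2(t) = -3c_1e^(-t) - c_2e^(-4t)

Coefficient matrix A = [[-10, -6], [9, 5]].
Characteristic polynomial det(A - λI) = λ^2 + 5λ + 4 = 0.
Eigenvalues λ = -1, -4.
For λ=-1: (A-λI) row 1 is [-9, -6], so an eigenvector is (2, -3).
For λ=-4: (A-λI) row 1 is [-6, -6], so an eigenvector is (1, -1).
General solution: c_1e^(-t)(2,-3) + c_2e^(-4t)(1,-1).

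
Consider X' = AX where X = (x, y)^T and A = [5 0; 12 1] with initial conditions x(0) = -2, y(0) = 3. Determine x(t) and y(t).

x(t) = -2e^(5t), y(t) = -6e^(5t) + 9e^(t)

Coefficient matrix A = [[5, 0], [12, 1]].
Characteristic polynomial det(A - λI) = λ^2 - 6λ + 5 = 0.
Eigenvalues λ = 5, 1.
For λ=5: (A-λI) row 2 is [12, -4], so an eigenvector is (-1, -3).
For λ=1: (A-λI) row 1 is [4, 0], so an eigenvector is (0, 1).
General solution: K_1e^(5t)(-1,-3) + K_2e^(t)(0,1).
Applying x(0)=-2, y(0)=3 gives K_1=2, K_2=9.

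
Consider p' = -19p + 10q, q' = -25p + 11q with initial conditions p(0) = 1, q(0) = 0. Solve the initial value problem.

p(t) = -3e^(-4t)sin(5t) + e^(-4t)cos(5t), q(t) = -5e^(-4t)sin(5t)

Coefficient matrix A = [[-19, 10], [-25, 11]].
Characteristic polynomial det(A - λI) = λ^2 + 8λ + 41 = 0.
Eigenvalues λ = -4 ± 5i (complex conjugate pair).
For λ=-4+5i: an eigenvector is (1,2) - i(1,1) = (1 - i, 2 - i).
A real fundamental pair from Re and Im of e^((-4+5i)t)v: X_1 = e^(-4t)(cos(5t)·(1,2) + sin(5t)·(1,1)), X_2 = e^(-4t)(sin(5t)·(1,2) - cos(5t)·(1,1)).
General solution: C_1X_1 + C_2X_2.
Applying p(0)=1, q(0)=0 gives C_1=-1, C_2=-2.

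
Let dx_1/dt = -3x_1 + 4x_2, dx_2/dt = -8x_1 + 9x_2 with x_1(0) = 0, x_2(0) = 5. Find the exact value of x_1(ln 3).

1200

A = [[-3,4],[-8,9]]; eigenvalues λ = 1, 5.
Eigenvectors: (-1,-1) for λ=1, (-1,-2) for λ=5.
From the initial condition, c_1 = 5, c_2 = -5.
x_1(ln 3) = (5)(3^1)(-1) + (-5)(3^5)(-1) = 1200.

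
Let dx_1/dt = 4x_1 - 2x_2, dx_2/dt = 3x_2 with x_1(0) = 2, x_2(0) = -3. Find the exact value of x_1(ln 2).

80

A = [[4,-2],[0,3]]; eigenvalues λ = 3, 4.
Eigenvectors: (-2,-1) for λ=3, (1,0) for λ=4.
From the initial condition, c_1 = 3, c_2 = 8.
x_1(ln 2) = (3)(2^3)(-2) + (8)(2^4)(1) = 80.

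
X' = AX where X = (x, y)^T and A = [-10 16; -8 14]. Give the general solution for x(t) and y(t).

x(t) = K_1e^(6t) - 2K_2e^(-2t), y(t) = K_1e^(6t) - K_2e^(-2t)

Coefficient matrix A = [[-10, 16], [-8, 14]].
Characteristic polynomial det(A - λI) = λ^2 - 4λ - 12 = 0.
Eigenvalues λ = 6, -2.
For λ=6: (A-λI) row 1 is [-16, 16], so an eigenvector is (1, 1).
For λ=-2: (A-λI) row 1 is [-8, 16], so an eigenvector is (-2, -1).
General solution: K_1e^(6t)(1,1) + K_2e^(-2t)(-2,-1).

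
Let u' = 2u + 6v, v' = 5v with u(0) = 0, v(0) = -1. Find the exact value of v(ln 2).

-32

A = [[2,6],[0,5]]; eigenvalues λ = 2, 5.
Eigenvectors: (-1,0) for λ=2, (-2,-1) for λ=5.
From the initial condition, c_1 = -2, c_2 = 1.
v(ln 2) = (-2)(2^2)(0) + (1)(2^5)(-1) = -32.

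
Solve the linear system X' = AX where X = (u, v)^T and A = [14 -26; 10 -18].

u(t) = 3K_1e^(-2t)sin(2t) + 2K_1e^(-2t)cos(2t) + 2K_2e^(-2t)sin(2t) - 3K_2e^(-2t)cos(2t), v(t) = 2K_1e^(-2t)sin(2t) + K_1e^(-2t)cos(2t) + K_2e^(-2t)sin(2t) - 2K_2e^(-2t)cos(2t)

Coefficient matrix A = [[14, -26], [10, -18]].
Characteristic polynomial det(A - λI) = λ^2 + 4λ + 8 = 0.
Eigenvalues λ = -2 ± 2i (complex conjugate pair).
For λ=-2+2i: an eigenvector is (2,1) - i(3,2) = (2 - 3i, 1 - 2i).
A real fundamental pair from Re and Im of e^((-2+2i)t)v: X_1 = e^(-2t)(cos(2t)·(2,1) + sin(2t)·(3,2)), X_2 = e^(-2t)(sin(2t)·(2,1) - cos(2t)·(3,2)).
General solution: K_1X_1 + K_2X_2.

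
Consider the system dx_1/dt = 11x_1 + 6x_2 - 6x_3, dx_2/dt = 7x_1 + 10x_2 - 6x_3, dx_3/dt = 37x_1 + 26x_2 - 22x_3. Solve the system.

x_1(t) = C_1e^(-t) + 2C_3e^(-4t), x_2(t) = C_1e^(-t) + C_2e^(4t) + 2C_3e^(-4t), x_3(t) = 3C_1e^(-t) + C_2e^(4t) + 7C_3e^(-4t)

Coefficient matrix A = [[11, 6, -6], [7, 10, -6], [37, 26, -22]].
det(A - λI) = 0 gives eigenvalues λ = -1, 4, -4.
For λ=-1: eigenvector (1,1,3).
For λ=4: eigenvector (0,1,1).
For λ=-4: eigenvector (2,2,7).
General solution: C_1e^(-t)(1,1,3) + C_2e^(4t)(0,1,1) + C_3e^(-4t)(2,2,7).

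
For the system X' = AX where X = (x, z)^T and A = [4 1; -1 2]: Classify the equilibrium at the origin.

unstable improper node

A = [[4,1],[-1,2]]; det(A-λI) = λ^2 - 6λ + 9.
repeated λ = 3 with a single eigenvector.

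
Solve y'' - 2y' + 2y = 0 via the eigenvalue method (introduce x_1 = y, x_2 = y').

y(t) = K_1e^(t)cos(t) + K_2e^(t)sin(t)

Let x_1 = y, x_2 = y'. Then x_1' = x_2 and x_2' = -2x_1 + 2x_2.
A = [[0,1],[-2,2]]; det(A-λI) = λ^2 - 2λ + 2.
Eigenvalues λ = 1 ± i.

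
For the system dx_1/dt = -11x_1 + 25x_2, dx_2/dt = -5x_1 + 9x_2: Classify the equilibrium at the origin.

A = [[-11,25],[-5,9]]; det(A-λI) = λ^2 + 2λ + 26.
λ = -1 ± 5i: negative real part.

stable spiral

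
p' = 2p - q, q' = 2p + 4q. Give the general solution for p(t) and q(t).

Coefficient matrix A = [[2, -1], [2, 4]].
Characteristic polynomial det(A - λI) = λ^2 - 6λ + 10 = 0.
Eigenvalues λ = 3 ± i (complex conjugate pair).
For λ=3+i: an eigenvector is (0,-1) - i(1,-1) = (0 - i, -1 + i).
A real fundamental pair from Re and Im of e^((3+i)t)v: X_1 = e^(3t)(cos(t)·(0,-1) + sin(t)·(1,-1)), X_2 = e^(3t)(sin(t)·(0,-1) - cos(t)·(1,-1)).
General solution: K_1X_1 + K_2X_2.

p(t) = K_1e^(3t)sin(t) - K_2e^(3t)cos(t), q(t) = -K_1e^(3t)sin(t) - K_1e^(3t)cos(t) - K_2e^(3t)sin(t) + K_2e^(3t)cos(t)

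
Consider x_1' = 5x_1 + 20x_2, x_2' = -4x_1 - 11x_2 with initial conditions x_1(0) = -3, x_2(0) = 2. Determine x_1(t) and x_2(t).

x_1(t) = 4e^(-3t)sin(4t) - 3e^(-3t)cos(4t), x_2(t) = -e^(-3t)sin(4t) + 2e^(-3t)cos(4t)

Coefficient matrix A = [[5, 20], [-4, -11]].
Characteristic polynomial det(A - λI) = λ^2 + 6λ + 25 = 0.
Eigenvalues λ = -3 ± 4i (complex conjugate pair).
For λ=-3+4i: an eigenvector is (1,0) - i(2,-1) = (1 - 2i, 0 + i).
A real fundamental pair from Re and Im of e^((-3+4i)t)v: X_1 = e^(-3t)(cos(4t)·(1,0) + sin(4t)·(2,-1)), X_2 = e^(-3t)(sin(4t)·(1,0) - cos(4t)·(2,-1)).
General solution: C_1X_1 + C_2X_2.
Applying x_1(0)=-3, x_2(0)=2 gives C_1=1, C_2=2.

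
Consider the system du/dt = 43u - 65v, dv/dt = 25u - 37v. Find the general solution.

Coefficient matrix A = [[43, -65], [25, -37]].
Characteristic polynomial det(A - λI) = λ^2 - 6λ + 34 = 0.
Eigenvalues λ = 3 ± 5i (complex conjugate pair).
For λ=3+5i: an eigenvector is (2,1) - i(3,2) = (2 - 3i, 1 - 2i).
A real fundamental pair from Re and Im of e^((3+5i)t)v: X_1 = e^(3t)(cos(5t)·(2,1) + sin(5t)·(3,2)), X_2 = e^(3t)(sin(5t)·(2,1) - cos(5t)·(3,2)).
General solution: c_1X_1 + c_2X_2.

u(t) = 3c_1e^(3t)sin(5t) + 2c_1e^(3t)cos(5t) + 2c_2e^(3t)sin(5t) - 3c_2e^(3t)cos(5t), v(t) = 2c_1e^(3t)sin(5t) + c_1e^(3t)cos(5t) + c_2e^(3t)sin(5t) - 2c_2e^(3t)cos(5t)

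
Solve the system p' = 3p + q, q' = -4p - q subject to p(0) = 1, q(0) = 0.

p(t) = 2te^(t) + e^(t), q(t) = -4te^(t)

Coefficient matrix A = [[3, 1], [-4, -1]].
Characteristic polynomial det(A - λI) = λ^2 - 2λ + 1 = 0.
Single eigenvalue λ = 1 with algebraic multiplicity 2.
Eigenvector v = (1,-2); generalized eigenvector w with (A-λI)w=v is (2,-3).
General solution: e^(t)[c_1·v + c_2·(t·v + w)].
Applying p(0)=1, q(0)=0 gives c_1=-3, c_2=2.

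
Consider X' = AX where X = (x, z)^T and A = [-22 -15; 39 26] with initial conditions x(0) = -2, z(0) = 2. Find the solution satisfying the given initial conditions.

x(t) = 6e^(2t)sin(3t) - 2e^(2t)cos(3t), z(t) = -10e^(2t)sin(3t) + 2e^(2t)cos(3t)

Coefficient matrix A = [[-22, -15], [39, 26]].
Characteristic polynomial det(A - λI) = λ^2 - 4λ + 13 = 0.
Eigenvalues λ = 2 ± 3i (complex conjugate pair).
For λ=2+3i: an eigenvector is (-1,2) - i(-2,3) = (-1 + 2i, 2 - 3i).
A real fundamental pair from Re and Im of e^((2+3i)t)v: X_1 = e^(2t)(cos(3t)·(-1,2) + sin(3t)·(-2,3)), X_2 = e^(2t)(sin(3t)·(-1,2) - cos(3t)·(-2,3)).
General solution: c_1X_1 + c_2X_2.
Applying x(0)=-2, z(0)=2 gives c_1=-2, c_2=-2.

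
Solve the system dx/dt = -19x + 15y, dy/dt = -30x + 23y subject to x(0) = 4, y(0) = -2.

Coefficient matrix A = [[-19, 15], [-30, 23]].
Characteristic polynomial det(A - λI) = λ^2 - 4λ + 13 = 0.
Eigenvalues λ = 2 ± 3i (complex conjugate pair).
For λ=2+3i: an eigenvector is (-2,-3) - i(-1,-1) = (-2 + i, -3 + i).
A real fundamental pair from Re and Im of e^((2+3i)t)v: X_1 = e^(2t)(cos(3t)·(-2,-3) + sin(3t)·(-1,-1)), X_2 = e^(2t)(sin(3t)·(-2,-3) - cos(3t)·(-1,-1)).
General solution: c_1X_1 + c_2X_2.
Applying x(0)=4, y(0)=-2 gives c_1=6, c_2=16.

x(t) = -38e^(2t)sin(3t) + 4e^(2t)cos(3t), y(t) = -54e^(2t)sin(3t) - 2e^(2t)cos(3t)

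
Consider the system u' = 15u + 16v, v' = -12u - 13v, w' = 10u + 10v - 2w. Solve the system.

u(t) = c_1e^(-t) + 4c_2e^(3t), v(t) = -c_1e^(-t) - 3c_2e^(3t), w(t) = 2c_2e^(3t) + c_3e^(-2t)

Coefficient matrix A = [[15, 16, 0], [-12, -13, 0], [10, 10, -2]].
det(A - λI) = 0 gives eigenvalues λ = -1, 3, -2.
For λ=-1: eigenvector (1,-1,0).
For λ=3: eigenvector (4,-3,2).
For λ=-2: eigenvector (0,0,1).
General solution: c_1e^(-t)(1,-1,0) + c_2e^(3t)(4,-3,2) + c_3e^(-2t)(0,0,1).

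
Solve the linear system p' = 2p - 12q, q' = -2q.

p(t) = C_1e^(2t) + 3C_2e^(-2t), q(t) = C_2e^(-2t)

Coefficient matrix A = [[2, -12], [0, -2]].
Characteristic polynomial det(A - λI) = λ^2 - 4 = 0.
Eigenvalues λ = 2, -2.
For λ=2: (A-λI) row 1 is [0, -12], so an eigenvector is (1, 0).
For λ=-2: (A-λI) row 1 is [4, -12], so an eigenvector is (3, 1).
General solution: C_1e^(2t)(1,0) + C_2e^(-2t)(3,1).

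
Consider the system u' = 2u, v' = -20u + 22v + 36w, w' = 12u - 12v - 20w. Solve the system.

u(t) = C_1e^(2t), v(t) = C_1e^(2t) + 2C_2e^(4t) - 3C_3e^(-2t), w(t) = -C_2e^(4t) + 2C_3e^(-2t)

Coefficient matrix A = [[2, 0, 0], [-20, 22, 36], [12, -12, -20]].
det(A - λI) = 0 gives eigenvalues λ = 2, 4, -2.
For λ=2: eigenvector (1,1,0).
For λ=4: eigenvector (0,2,-1).
For λ=-2: eigenvector (0,-3,2).
General solution: C_1e^(2t)(1,1,0) + C_2e^(4t)(0,2,-1) + C_3e^(-2t)(0,-3,2).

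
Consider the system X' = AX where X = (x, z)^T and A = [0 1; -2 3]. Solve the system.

Coefficient matrix A = [[0, 1], [-2, 3]].
Characteristic polynomial det(A - λI) = λ^2 - 3λ + 2 = 0.
Eigenvalues λ = 2, 1.
For λ=2: (A-λI) row 1 is [-2, 1], so an eigenvector is (-1, -2).
For λ=1: (A-λI) row 1 is [-1, 1], so an eigenvector is (-1, -1).
General solution: C_1e^(2t)(-1,-2) + C_2e^(t)(-1,-1).

x(t) = -C_1e^(2t) - C_2e^(t), z(t) = -2C_1e^(2t) - C_2e^(t)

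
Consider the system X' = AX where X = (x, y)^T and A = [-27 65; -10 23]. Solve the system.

x(t) = -2K_1e^(-2t)sin(5t) + 3K_1e^(-2t)cos(5t) + 3K_2e^(-2t)sin(5t) + 2K_2e^(-2t)cos(5t), y(t) = -K_1e^(-2t)sin(5t) + K_1e^(-2t)cos(5t) + K_2e^(-2t)sin(5t) + K_2e^(-2t)cos(5t)

Coefficient matrix A = [[-27, 65], [-10, 23]].
Characteristic polynomial det(A - λI) = λ^2 + 4λ + 29 = 0.
Eigenvalues λ = -2 ± 5i (complex conjugate pair).
For λ=-2+5i: an eigenvector is (3,1) - i(-2,-1) = (3 + 2i, 1 + i).
A real fundamental pair from Re and Im of e^((-2+5i)t)v: X_1 = e^(-2t)(cos(5t)·(3,1) + sin(5t)·(-2,-1)), X_2 = e^(-2t)(sin(5t)·(3,1) - cos(5t)·(-2,-1)).
General solution: K_1X_1 + K_2X_2.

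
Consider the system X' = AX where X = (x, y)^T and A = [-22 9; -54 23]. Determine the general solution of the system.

x(t) = -K_1e^(5t) + K_2e^(-4t), y(t) = -3K_1e^(5t) + 2K_2e^(-4t)

Coefficient matrix A = [[-22, 9], [-54, 23]].
Characteristic polynomial det(A - λI) = λ^2 - λ - 20 = 0.
Eigenvalues λ = 5, -4.
For λ=5: (A-λI) row 1 is [-27, 9], so an eigenvector is (-1, -3).
For λ=-4: (A-λI) row 1 is [-18, 9], so an eigenvector is (1, 2).
General solution: K_1e^(5t)(-1,-3) + K_2e^(-4t)(1,2).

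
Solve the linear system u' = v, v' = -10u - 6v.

u(t) = -K_1e^(-3t)cos(t) - K_2e^(-3t)sin(t), v(t) = K_1e^(-3t)sin(t) + 3K_1e^(-3t)cos(t) + 3K_2e^(-3t)sin(t) - K_2e^(-3t)cos(t)

Coefficient matrix A = [[0, 1], [-10, -6]].
Characteristic polynomial det(A - λI) = λ^2 + 6λ + 10 = 0.
Eigenvalues λ = -3 ± i (complex conjugate pair).
For λ=-3+i: an eigenvector is (-1,3) - i(0,1) = (-1, 3 - i).
A real fundamental pair from Re and Im of e^((-3+i)t)v: X_1 = e^(-3t)(cos(t)·(-1,3) + sin(t)·(0,1)), X_2 = e^(-3t)(sin(t)·(-1,3) - cos(t)·(0,1)).
General solution: K_1X_1 + K_2X_2.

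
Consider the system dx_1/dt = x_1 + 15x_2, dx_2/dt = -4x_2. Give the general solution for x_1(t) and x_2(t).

x_1(t) = K_1e^(t) - 3K_2e^(-4t), x_2(t) = K_2e^(-4t)

Coefficient matrix A = [[1, 15], [0, -4]].
Characteristic polynomial det(A - λI) = λ^2 + 3λ - 4 = 0.
Eigenvalues λ = 1, -4.
For λ=1: (A-λI) row 1 is [0, 15], so an eigenvector is (1, 0).
For λ=-4: (A-λI) row 1 is [5, 15], so an eigenvector is (-3, 1).
General solution: K_1e^(t)(1,0) + K_2e^(-4t)(-3,1).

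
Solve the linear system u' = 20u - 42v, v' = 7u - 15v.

u(t) = -2K_1e^(-t) - 3K_2e^(6t), v(t) = -K_1e^(-t) - K_2e^(6t)

Coefficient matrix A = [[20, -42], [7, -15]].
Characteristic polynomial det(A - λI) = λ^2 - 5λ - 6 = 0.
Eigenvalues λ = -1, 6.
For λ=-1: (A-λI) row 1 is [21, -42], so an eigenvector is (-2, -1).
For λ=6: (A-λI) row 1 is [14, -42], so an eigenvector is (-3, -1).
General solution: K_1e^(-t)(-2,-1) + K_2e^(6t)(-3,-1).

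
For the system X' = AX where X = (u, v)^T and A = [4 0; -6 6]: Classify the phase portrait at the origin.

unstable node

A = [[4,0],[-6,6]]; det(A-λI) = λ^2 - 10λ + 24.
λ = 4, 6: both positive.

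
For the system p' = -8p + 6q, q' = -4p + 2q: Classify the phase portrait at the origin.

stable node

A = [[-8,6],[-4,2]]; det(A-λI) = λ^2 + 6λ + 8.
λ = -2, -4: both negative.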